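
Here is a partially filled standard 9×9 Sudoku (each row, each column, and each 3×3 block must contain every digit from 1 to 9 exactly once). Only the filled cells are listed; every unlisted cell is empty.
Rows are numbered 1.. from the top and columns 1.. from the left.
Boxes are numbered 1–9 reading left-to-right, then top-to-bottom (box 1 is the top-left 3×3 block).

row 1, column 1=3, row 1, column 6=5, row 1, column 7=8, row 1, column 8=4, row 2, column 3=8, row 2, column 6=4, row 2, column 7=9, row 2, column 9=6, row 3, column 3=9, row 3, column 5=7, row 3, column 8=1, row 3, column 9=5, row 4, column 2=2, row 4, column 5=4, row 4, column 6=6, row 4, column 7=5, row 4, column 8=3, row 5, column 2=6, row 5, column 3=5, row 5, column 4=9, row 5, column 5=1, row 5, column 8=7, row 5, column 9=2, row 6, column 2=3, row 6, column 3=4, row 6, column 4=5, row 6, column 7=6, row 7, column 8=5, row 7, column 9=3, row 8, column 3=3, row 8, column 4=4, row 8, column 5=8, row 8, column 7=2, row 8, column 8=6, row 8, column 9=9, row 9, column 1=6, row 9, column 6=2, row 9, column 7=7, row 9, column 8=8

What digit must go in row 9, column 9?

4

Cell row 9, column 9 itself could take any of {1, 4} by direct elimination.
Consider where 4 can go in column 9.
row 1, column 9 is out (row 1 already has a 4).
row 4, column 9 is out (row 4 already has a 4).
row 6, column 9 is out (row 6 already has a 4).
So the only cell in column 9 that can hold 4 is row 9, column 9.
Therefore row 9, column 9 = 4.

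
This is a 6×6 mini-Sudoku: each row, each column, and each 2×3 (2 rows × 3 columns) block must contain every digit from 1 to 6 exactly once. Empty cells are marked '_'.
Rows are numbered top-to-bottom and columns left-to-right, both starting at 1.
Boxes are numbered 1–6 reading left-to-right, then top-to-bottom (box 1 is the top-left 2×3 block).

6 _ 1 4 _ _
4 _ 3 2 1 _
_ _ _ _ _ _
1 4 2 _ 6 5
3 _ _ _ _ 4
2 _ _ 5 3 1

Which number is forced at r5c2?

1

Cell r5c2 itself could take any of {1, 5, 6} by direct elimination.
Consider where 1 can go in box 5.
r5c3 is out (column 3 already has a 1).
r6c2 is out (row 6 already has a 1).
r6c3 is out (row 6 already has a 1).
So the only cell in box 5 that can hold 1 is r5c2.
Therefore r5c2 = 1.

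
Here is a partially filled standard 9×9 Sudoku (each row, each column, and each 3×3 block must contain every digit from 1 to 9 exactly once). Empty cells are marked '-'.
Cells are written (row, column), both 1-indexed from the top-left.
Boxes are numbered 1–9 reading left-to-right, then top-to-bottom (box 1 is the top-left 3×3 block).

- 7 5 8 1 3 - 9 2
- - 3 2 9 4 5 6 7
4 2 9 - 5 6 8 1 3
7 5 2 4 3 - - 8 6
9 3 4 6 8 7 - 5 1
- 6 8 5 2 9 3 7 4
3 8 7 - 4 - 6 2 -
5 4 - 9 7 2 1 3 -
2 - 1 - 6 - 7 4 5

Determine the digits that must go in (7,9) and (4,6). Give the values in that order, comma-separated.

For (7,9):
  Row 7 already contains {2, 3, 4, 6, 7, 8}.
  Column 9 already contains {1, 2, 3, 4, 5, 6, 7}.
  Its 3×3 block (box 9) already contains {1, 2, 3, 4, 5, 6, 7}.
  The only value from 1–9 not eliminated is 9, so (7,9) = 9.
For (4,6):
  Row 4 already contains {2, 3, 4, 5, 6, 7, 8}.
  Column 6 already contains {2, 3, 4, 6, 7, 9}.
  Its 3×3 block (box 5) already contains {2, 3, 4, 5, 6, 7, 8, 9}.
  The only value from 1–9 not eliminated is 1, so (4,6) = 1.

9,1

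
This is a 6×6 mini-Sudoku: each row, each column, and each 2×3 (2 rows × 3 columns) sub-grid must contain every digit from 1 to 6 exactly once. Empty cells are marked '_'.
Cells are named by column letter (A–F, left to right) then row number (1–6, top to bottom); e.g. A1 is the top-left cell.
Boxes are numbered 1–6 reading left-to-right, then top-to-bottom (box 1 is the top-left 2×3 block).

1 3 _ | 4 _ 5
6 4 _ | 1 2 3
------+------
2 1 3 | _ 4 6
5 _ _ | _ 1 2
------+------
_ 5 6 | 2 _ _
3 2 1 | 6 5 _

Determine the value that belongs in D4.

3

Row 4 already contains {1, 2, 5}.
Column D already contains {1, 2, 4, 6}.
Its 2×3 block (box 4) already contains {1, 2, 4, 6}.
The only value from 1–6 not eliminated is 3, so D4 = 3.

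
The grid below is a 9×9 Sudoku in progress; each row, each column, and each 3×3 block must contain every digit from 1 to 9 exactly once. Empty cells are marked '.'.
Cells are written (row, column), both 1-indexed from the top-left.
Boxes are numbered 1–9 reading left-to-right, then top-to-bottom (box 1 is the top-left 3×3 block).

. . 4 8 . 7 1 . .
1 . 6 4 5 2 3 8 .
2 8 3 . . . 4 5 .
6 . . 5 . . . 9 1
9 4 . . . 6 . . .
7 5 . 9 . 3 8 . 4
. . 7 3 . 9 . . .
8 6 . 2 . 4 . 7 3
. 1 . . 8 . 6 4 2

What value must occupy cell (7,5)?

6

Cell (7,5) itself could take any of {1, 6} by direct elimination.
Consider where 6 can go in box 8.
(8,5) is out (row 8 already has a 6).
(9,4) is out (row 9 already has a 6).
(9,6) is out (row 9 already has a 6).
So the only cell in box 8 that can hold 6 is (7,5).
Therefore (7,5) = 6.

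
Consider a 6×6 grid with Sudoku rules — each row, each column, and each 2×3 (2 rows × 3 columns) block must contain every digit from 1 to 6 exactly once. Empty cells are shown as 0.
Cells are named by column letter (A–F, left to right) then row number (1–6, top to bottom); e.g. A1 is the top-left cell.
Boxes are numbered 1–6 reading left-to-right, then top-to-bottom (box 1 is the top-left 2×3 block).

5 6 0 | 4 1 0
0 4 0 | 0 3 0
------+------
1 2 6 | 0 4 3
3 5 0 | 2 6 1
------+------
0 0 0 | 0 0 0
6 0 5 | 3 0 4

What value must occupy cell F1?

Row 1 already contains {1, 4, 5, 6}.
Column F already contains {1, 3, 4}.
Its 2×3 block (box 2) already contains {1, 3, 4}.
The only value from 1–6 not eliminated is 2, so F1 = 2.

2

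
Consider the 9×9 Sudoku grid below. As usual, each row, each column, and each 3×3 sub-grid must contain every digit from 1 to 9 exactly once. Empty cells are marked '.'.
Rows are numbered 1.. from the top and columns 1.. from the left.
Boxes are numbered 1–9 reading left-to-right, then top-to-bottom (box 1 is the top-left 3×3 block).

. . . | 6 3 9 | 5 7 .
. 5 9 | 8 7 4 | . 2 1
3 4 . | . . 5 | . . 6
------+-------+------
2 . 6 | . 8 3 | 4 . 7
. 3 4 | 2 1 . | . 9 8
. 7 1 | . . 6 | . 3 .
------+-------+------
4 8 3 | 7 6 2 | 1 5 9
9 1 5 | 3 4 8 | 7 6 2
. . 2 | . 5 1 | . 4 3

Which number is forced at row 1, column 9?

Row 1 already contains {3, 5, 6, 7, 9}.
Column 9 already contains {1, 2, 3, 6, 7, 8, 9}.
Its 3×3 block (box 3) already contains {1, 2, 5, 6, 7}.
The only value from 1–9 not eliminated is 4, so row 1, column 9 = 4.

4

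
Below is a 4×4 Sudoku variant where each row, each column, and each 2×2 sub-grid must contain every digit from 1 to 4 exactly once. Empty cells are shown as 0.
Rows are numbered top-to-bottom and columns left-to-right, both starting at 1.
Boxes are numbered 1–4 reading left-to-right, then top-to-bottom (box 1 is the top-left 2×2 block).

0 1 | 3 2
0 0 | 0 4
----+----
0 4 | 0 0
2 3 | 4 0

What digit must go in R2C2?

Row 2 already contains {4}.
Column 2 already contains {1, 3, 4}.
Its 2×2 block (box 1) already contains {1}.
The only value from 1–4 not eliminated is 2, so R2C2 = 2.

2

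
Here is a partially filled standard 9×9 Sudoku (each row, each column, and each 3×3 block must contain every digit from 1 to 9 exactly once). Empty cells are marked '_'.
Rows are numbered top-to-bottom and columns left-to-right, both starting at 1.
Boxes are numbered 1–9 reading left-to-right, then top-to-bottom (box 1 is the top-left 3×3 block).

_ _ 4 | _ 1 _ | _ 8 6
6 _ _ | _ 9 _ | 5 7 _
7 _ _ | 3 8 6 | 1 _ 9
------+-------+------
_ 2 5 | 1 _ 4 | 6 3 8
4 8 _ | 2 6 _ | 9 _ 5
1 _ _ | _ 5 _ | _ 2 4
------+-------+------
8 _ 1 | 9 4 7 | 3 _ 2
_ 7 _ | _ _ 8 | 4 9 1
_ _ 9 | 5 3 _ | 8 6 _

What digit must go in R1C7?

2

Row 1 already contains {1, 4, 6, 8}.
Column 7 already contains {1, 3, 4, 5, 6, 8, 9}.
Its 3×3 block (box 3) already contains {1, 5, 6, 7, 8, 9}.
The only value from 1–9 not eliminated is 2, so R1C7 = 2.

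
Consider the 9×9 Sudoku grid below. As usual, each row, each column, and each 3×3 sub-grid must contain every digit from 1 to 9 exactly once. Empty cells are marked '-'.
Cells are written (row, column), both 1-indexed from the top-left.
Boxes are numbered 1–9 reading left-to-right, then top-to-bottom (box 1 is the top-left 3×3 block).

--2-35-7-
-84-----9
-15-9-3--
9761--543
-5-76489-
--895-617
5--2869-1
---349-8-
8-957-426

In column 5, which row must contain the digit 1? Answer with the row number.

Consider where 1 can go in column 5.
(4,5) is out (row 4 already has a 1).
So the only cell in column 5 that can hold 1 is (2,5).
That is row 2.

2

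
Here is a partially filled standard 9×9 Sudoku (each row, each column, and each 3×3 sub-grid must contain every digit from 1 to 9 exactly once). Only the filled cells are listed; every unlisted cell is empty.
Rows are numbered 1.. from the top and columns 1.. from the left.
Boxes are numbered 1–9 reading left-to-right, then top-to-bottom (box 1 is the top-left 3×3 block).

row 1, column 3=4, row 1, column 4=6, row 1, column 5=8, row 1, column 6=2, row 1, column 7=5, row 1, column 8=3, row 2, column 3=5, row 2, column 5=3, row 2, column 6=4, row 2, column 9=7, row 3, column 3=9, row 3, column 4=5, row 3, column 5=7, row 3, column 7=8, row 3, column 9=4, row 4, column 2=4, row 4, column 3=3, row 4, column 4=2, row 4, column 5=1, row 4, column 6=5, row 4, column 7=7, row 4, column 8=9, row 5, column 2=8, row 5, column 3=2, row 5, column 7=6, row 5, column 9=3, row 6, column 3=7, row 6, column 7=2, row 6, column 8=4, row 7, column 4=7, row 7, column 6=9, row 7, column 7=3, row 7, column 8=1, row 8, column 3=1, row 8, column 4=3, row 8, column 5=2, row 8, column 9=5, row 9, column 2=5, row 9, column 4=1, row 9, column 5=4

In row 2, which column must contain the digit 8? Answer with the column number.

1

Consider where 8 can go in row 2.
row 2, column 2 is out (column 2 already has a 8).
row 2, column 4 is out (box 2 already has a 8).
row 2, column 7 is out (column 7 already has a 8).
row 2, column 8 is out (box 3 already has a 8).
So the only cell in row 2 that can hold 8 is row 2, column 1.
That is column 1.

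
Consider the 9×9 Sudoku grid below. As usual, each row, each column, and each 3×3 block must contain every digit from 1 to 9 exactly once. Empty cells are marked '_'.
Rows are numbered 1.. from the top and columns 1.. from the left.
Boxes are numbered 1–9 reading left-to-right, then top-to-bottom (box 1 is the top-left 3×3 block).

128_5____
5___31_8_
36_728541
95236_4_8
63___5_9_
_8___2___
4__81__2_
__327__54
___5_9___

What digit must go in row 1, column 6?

Cell row 1, column 6 itself could take any of {4, 6} by direct elimination.
Consider where 4 can go in column 6.
row 4, column 6 is out (row 4 already has a 4).
row 7, column 6 is out (row 7 already has a 4).
row 8, column 6 is out (row 8 already has a 4).
So the only cell in column 6 that can hold 4 is row 1, column 6.
Therefore row 1, column 6 = 4.

4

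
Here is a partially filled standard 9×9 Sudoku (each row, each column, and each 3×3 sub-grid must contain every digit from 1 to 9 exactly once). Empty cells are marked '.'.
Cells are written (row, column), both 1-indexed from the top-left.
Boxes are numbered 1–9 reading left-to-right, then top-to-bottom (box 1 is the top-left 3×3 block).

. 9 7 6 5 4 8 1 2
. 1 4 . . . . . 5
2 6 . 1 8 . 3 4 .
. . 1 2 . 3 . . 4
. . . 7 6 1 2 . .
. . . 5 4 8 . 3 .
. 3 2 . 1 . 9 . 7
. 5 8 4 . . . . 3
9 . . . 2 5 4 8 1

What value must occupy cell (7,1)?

Cell (7,1) itself could take any of {4, 6} by direct elimination.
Consider where 4 can go in box 7.
(8,1) is out (row 8 already has a 4).
(9,2) is out (row 9 already has a 4).
(9,3) is out (row 9 already has a 4).
So the only cell in box 7 that can hold 4 is (7,1).
Therefore (7,1) = 4.

4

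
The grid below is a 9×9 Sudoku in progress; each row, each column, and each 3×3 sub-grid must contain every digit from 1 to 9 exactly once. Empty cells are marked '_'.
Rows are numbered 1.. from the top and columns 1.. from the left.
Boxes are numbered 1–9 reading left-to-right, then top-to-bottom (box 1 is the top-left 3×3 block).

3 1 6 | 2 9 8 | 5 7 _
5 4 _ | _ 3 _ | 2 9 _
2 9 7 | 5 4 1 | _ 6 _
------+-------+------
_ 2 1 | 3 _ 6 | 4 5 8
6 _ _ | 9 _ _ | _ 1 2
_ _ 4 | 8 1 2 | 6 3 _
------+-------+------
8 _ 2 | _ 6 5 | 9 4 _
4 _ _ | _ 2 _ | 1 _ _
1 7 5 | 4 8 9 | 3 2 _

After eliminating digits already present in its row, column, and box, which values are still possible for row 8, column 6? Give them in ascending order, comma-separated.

3,7

Row 8 already contains {1, 2, 4}.
Column 6 already contains {1, 2, 5, 6, 8, 9}.
Its 3×3 block (box 8) already contains {2, 4, 5, 6, 8, 9}.
Removing those from 1–9 leaves {3, 7} as the candidates for row 8, column 6.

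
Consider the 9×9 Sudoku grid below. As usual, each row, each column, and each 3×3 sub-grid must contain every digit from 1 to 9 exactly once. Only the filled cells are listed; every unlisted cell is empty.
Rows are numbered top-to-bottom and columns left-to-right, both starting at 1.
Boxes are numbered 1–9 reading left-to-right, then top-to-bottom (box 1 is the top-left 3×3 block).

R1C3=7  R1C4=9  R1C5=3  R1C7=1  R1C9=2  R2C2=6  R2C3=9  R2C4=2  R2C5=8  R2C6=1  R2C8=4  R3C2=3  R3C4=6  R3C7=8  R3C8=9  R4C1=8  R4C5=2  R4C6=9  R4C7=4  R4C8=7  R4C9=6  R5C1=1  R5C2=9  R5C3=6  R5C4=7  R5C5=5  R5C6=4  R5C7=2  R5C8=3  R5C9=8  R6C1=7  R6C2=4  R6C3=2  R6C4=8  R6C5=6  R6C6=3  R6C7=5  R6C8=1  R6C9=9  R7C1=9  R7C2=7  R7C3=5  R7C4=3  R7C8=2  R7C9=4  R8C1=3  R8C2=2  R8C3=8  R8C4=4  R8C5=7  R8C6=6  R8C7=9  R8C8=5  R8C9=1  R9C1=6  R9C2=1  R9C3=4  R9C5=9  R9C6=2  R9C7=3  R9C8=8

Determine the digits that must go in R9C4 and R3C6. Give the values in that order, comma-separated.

For R9C4:
  Row 9 already contains {1, 2, 3, 4, 6, 8, 9}.
  Column 4 already contains {2, 3, 4, 6, 7, 8, 9}.
  Its 3×3 block (box 8) already contains {2, 3, 4, 6, 7, 9}.
  The only value from 1–9 not eliminated is 5, so R9C4 = 5.
For R3C6:
  Consider where 7 can go in column 6.
  R1C6 is out (row 1 already has a 7).
  R7C6 is out (row 7 already has a 7).
  So the only cell in column 6 that can hold 7 is R3C6.
  So R3C6 = 7.

5,7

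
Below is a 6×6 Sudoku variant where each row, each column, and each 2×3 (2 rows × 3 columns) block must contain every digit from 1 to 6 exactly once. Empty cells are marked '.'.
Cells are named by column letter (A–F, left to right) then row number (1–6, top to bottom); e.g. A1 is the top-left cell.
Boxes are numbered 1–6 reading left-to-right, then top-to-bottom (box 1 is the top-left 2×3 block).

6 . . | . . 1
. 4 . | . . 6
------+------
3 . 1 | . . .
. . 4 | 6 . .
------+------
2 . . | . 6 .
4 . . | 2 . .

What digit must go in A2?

Cell A2 itself could take any of {1, 5} by direct elimination.
Consider where 1 can go in box 1.
B1 is out (row 1 already has a 1).
C1 is out (row 1 already has a 1).
C2 is out (column C already has a 1).
So the only cell in box 1 that can hold 1 is A2.
Therefore A2 = 1.

1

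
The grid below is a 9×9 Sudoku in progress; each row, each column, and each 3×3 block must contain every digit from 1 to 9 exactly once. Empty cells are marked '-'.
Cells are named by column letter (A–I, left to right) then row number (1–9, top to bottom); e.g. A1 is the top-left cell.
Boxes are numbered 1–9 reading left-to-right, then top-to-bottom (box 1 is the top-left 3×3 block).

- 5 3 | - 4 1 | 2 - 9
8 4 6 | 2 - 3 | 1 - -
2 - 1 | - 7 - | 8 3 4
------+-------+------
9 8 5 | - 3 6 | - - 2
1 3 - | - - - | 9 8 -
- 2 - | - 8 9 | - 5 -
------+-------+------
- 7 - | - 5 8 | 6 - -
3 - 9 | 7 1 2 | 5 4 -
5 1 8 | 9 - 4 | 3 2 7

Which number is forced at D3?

6

Cell D3 itself could take any of {5, 6} by direct elimination.
Consider where 6 can go in row 3.
B3 is out (box 1 already has a 6).
F3 is out (column F already has a 6).
So the only cell in row 3 that can hold 6 is D3.
Therefore D3 = 6.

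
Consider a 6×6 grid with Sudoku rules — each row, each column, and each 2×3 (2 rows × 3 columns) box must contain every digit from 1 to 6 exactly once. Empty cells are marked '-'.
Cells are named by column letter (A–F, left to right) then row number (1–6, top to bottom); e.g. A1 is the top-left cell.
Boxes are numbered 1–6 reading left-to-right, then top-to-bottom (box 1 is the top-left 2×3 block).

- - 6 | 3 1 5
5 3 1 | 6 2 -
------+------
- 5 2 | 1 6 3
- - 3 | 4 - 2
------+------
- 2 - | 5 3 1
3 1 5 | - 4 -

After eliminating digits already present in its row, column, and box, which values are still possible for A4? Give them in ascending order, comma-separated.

1,6

Row 4 already contains {2, 3, 4}.
Column A already contains {3, 5}.
Its 2×3 block (box 3) already contains {2, 3, 5}.
Removing those from 1–6 leaves {1, 6} as the candidates for A4.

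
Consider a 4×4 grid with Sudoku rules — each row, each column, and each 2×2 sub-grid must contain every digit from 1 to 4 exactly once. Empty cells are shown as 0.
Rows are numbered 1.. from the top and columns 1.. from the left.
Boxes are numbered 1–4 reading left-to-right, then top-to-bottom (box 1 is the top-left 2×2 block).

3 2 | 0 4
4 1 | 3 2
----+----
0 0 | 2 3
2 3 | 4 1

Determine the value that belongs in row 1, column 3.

Row 1 already contains {2, 3, 4}.
Column 3 already contains {2, 3, 4}.
Its 2×2 block (box 2) already contains {2, 3, 4}.
The only value from 1–4 not eliminated is 1, so row 1, column 3 = 1.

1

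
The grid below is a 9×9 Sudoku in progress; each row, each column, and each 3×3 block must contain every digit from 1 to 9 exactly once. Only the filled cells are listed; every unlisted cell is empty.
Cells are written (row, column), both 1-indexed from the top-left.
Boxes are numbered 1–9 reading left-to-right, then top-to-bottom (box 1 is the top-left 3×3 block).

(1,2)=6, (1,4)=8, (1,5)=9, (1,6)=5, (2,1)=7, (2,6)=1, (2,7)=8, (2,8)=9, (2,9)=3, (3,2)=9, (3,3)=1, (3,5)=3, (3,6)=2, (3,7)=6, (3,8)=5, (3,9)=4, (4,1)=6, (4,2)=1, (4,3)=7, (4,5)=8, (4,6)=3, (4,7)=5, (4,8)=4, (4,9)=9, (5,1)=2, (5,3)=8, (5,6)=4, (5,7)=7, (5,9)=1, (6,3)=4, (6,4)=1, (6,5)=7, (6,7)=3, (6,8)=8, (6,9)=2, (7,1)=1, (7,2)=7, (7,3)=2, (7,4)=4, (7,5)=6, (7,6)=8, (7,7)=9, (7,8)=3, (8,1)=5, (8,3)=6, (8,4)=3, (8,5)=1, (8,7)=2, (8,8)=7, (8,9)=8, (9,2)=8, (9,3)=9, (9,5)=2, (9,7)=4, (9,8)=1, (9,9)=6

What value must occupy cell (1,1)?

Cell (1,1) itself could take any of {3, 4} by direct elimination.
Consider where 4 can go in column 1.
(3,1) is out (row 3 already has a 4).
(6,1) is out (row 6 already has a 4).
(9,1) is out (row 9 already has a 4).
So the only cell in column 1 that can hold 4 is (1,1).
Therefore (1,1) = 4.

4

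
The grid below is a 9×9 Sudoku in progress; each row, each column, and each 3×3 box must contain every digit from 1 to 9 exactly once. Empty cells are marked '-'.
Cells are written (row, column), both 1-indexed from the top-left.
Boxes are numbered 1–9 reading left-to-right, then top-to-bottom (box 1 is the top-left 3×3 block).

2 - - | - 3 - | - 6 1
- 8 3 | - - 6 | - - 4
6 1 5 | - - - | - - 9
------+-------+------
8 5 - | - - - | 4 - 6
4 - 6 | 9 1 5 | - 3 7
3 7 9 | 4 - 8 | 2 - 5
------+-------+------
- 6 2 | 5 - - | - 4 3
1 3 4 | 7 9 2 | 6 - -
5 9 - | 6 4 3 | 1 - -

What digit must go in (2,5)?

Cell (2,5) itself could take any of {2, 5, 7} by direct elimination.
Consider where 5 can go in column 5.
(3,5) is out (row 3 already has a 5).
(4,5) is out (row 4 already has a 5).
(6,5) is out (row 6 already has a 5).
(7,5) is out (row 7 already has a 5).
So the only cell in column 5 that can hold 5 is (2,5).
Therefore (2,5) = 5.

5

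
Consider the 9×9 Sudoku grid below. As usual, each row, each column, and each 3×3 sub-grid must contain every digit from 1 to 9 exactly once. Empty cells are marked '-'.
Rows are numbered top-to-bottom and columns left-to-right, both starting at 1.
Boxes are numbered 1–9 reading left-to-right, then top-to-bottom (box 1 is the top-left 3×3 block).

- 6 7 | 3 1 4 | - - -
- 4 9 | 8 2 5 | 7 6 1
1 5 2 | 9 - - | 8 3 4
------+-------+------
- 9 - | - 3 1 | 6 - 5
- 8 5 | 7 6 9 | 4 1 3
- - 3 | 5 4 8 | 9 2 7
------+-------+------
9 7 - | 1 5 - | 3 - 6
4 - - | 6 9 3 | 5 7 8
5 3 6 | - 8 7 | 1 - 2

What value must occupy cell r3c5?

7

Row 3 already contains {1, 2, 3, 4, 5, 8, 9}.
Column 5 already contains {1, 2, 3, 4, 5, 6, 8, 9}.
Its 3×3 block (box 2) already contains {1, 2, 3, 4, 5, 8, 9}.
The only value from 1–9 not eliminated is 7, so r3c5 = 7.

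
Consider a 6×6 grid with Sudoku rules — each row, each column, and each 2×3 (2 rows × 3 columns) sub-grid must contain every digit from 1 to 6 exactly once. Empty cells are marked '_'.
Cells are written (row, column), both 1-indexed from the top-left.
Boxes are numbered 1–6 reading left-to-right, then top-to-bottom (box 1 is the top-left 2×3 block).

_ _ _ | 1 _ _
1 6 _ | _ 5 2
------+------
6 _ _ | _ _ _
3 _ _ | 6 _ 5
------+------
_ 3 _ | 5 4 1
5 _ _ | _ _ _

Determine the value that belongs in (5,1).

Row 5 already contains {1, 3, 4, 5}.
Column 1 already contains {1, 3, 5, 6}.
Its 2×3 block (box 5) already contains {3, 5}.
The only value from 1–6 not eliminated is 2, so (5,1) = 2.

2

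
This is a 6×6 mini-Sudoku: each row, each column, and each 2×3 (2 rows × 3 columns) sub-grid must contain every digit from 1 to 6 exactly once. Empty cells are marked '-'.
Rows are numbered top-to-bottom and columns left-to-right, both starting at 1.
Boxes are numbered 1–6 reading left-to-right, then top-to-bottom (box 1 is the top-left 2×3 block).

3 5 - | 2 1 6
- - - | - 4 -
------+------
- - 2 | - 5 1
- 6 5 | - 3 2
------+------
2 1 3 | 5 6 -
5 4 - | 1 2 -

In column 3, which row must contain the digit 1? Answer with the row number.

2

Consider where 1 can go in column 3.
r1c3 is out (row 1 already has a 1).
r6c3 is out (row 6 already has a 1).
So the only cell in column 3 that can hold 1 is r2c3.
That is row 2.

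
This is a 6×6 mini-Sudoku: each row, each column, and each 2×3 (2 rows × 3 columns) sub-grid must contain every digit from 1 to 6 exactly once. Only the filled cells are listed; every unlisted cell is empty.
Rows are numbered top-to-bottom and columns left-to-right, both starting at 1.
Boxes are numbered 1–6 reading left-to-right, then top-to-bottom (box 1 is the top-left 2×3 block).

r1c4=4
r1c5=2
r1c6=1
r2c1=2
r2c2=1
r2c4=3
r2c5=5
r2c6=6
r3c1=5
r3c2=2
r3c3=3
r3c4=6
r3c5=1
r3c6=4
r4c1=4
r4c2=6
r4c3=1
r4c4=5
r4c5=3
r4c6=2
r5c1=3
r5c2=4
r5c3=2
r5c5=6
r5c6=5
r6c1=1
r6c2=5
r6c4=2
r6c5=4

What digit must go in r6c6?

3

Row 6 already contains {1, 2, 4, 5}.
Column 6 already contains {1, 2, 4, 5, 6}.
Its 2×3 block (box 6) already contains {2, 4, 5, 6}.
The only value from 1–6 not eliminated is 3, so r6c6 = 3.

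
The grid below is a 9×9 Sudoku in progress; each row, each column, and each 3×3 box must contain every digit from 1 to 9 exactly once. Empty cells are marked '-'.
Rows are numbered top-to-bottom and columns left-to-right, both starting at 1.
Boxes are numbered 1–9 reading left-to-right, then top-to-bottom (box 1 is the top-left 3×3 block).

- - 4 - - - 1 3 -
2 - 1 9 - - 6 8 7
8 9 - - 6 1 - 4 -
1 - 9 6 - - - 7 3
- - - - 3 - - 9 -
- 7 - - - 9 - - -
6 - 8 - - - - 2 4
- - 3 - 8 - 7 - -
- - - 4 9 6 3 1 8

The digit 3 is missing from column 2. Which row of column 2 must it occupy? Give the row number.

2

Consider where 3 can go in column 2.
R1C2 is out (row 1 already has a 3). R4C2 is out (row 4 already has a 3). R5C2 is out (row 5 already has a 3). R7C2 is out (box 7 already has a 3). The remaining empty cells in column 2 are similarly blocked.
So the only cell in column 2 that can hold 3 is R2C2.
That is row 2.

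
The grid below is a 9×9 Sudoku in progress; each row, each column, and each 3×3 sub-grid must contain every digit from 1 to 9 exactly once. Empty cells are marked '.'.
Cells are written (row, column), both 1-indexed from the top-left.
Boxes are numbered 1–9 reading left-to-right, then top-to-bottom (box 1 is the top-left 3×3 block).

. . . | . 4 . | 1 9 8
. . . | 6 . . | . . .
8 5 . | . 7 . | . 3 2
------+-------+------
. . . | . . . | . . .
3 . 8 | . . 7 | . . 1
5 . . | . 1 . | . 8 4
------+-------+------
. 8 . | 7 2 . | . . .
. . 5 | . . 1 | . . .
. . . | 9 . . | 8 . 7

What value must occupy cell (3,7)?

6

Cell (3,7) itself could take any of {4, 6} by direct elimination.
Consider where 6 can go in box 3.
(2,7) is out (row 2 already has a 6).
(2,8) is out (row 2 already has a 6).
(2,9) is out (row 2 already has a 6).
So the only cell in box 3 that can hold 6 is (3,7).
Therefore (3,7) = 6.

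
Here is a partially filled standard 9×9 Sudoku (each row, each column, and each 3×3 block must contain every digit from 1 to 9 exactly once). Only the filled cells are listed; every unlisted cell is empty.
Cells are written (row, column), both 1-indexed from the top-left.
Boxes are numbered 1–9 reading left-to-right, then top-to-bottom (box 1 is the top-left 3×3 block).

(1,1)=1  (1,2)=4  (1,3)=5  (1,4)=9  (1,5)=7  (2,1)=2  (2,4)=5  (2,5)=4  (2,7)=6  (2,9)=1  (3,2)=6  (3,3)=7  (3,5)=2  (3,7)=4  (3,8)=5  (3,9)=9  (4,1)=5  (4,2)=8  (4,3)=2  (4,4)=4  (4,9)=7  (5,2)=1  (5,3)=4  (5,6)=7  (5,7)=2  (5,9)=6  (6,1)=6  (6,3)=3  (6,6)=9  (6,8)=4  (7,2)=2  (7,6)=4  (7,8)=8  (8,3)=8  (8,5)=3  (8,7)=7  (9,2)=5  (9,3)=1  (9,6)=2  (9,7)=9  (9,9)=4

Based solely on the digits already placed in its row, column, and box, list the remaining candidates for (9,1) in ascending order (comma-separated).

3,7

Row 9 already contains {1, 2, 4, 5, 9}.
Column 1 already contains {1, 2, 5, 6}.
Its 3×3 block (box 7) already contains {1, 2, 5, 8}.
Removing those from 1–9 leaves {3, 7} as the candidates for (9,1).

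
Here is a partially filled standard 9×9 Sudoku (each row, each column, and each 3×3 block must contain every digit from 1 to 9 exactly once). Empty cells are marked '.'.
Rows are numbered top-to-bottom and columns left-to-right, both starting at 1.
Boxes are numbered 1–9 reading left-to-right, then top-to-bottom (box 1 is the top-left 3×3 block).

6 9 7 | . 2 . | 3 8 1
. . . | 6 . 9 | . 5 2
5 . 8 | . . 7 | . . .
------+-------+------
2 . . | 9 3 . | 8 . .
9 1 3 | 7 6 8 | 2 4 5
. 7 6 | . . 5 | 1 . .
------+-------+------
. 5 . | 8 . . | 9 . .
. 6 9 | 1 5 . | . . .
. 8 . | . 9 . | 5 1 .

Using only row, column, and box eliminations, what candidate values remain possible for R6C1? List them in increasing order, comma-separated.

4,8

Row 6 already contains {1, 5, 6, 7}.
Column 1 already contains {2, 5, 6, 9}.
Its 3×3 block (box 4) already contains {1, 2, 3, 6, 7, 9}.
Removing those from 1–9 leaves {4, 8} as the candidates for R6C1.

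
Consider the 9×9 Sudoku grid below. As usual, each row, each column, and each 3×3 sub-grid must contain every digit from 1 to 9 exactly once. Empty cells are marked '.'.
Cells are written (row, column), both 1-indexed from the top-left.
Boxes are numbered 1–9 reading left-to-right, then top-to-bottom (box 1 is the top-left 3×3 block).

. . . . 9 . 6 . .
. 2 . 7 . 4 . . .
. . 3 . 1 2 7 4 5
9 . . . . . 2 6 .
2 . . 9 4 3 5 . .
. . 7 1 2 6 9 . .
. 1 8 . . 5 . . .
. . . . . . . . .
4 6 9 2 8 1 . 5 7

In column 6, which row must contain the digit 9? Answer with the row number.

8

Consider where 9 can go in column 6.
(1,6) is out (row 1 already has a 9).
(4,6) is out (row 4 already has a 9).
So the only cell in column 6 that can hold 9 is (8,6).
That is row 8.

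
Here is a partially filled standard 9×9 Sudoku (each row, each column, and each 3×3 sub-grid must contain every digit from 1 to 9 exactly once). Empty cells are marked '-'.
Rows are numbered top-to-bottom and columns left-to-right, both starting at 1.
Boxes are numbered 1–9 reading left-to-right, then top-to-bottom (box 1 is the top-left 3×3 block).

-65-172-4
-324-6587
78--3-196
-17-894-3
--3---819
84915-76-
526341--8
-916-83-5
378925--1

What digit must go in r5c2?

Row 5 already contains {1, 3, 8, 9}.
Column 2 already contains {1, 2, 3, 4, 6, 7, 8, 9}.
Its 3×3 block (box 4) already contains {1, 3, 4, 7, 8, 9}.
The only value from 1–9 not eliminated is 5, so r5c2 = 5.

5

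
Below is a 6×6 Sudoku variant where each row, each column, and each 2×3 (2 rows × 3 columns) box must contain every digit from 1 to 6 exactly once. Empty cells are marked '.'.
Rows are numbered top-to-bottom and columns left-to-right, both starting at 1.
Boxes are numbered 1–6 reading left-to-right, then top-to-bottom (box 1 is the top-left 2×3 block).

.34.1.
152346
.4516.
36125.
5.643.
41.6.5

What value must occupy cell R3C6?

3

Row 3 already contains {1, 4, 5, 6}.
Column 6 already contains {5, 6}.
Its 2×3 block (box 4) already contains {1, 2, 5, 6}.
The only value from 1–6 not eliminated is 3, so R3C6 = 3.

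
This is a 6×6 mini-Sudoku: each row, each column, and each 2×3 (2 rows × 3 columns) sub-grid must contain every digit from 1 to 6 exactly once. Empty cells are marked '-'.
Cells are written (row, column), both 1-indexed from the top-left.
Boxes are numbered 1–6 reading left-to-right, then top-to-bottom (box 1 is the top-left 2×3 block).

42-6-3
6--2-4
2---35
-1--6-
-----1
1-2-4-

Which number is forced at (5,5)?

Cell (5,5) itself could take any of {2, 5} by direct elimination.
Consider where 2 can go in box 6.
(5,4) is out (column 4 already has a 2).
(6,4) is out (row 6 already has a 2).
(6,6) is out (row 6 already has a 2).
So the only cell in box 6 that can hold 2 is (5,5).
Therefore (5,5) = 2.

2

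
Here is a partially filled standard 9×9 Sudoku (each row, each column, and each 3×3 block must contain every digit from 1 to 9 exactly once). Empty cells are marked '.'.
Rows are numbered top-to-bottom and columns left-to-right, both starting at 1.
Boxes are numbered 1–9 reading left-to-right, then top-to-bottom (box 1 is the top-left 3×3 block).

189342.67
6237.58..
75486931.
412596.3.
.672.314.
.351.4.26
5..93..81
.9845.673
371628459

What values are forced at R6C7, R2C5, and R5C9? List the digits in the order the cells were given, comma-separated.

For R6C7:
  Consider where 9 can go in column 7.
  R1C7 is out (row 1 already has a 9).
  R4C7 is out (row 4 already has a 9).
  R7C7 is out (row 7 already has a 9).
  So the only cell in column 7 that can hold 9 is R6C7.
  So R6C7 = 9.
For R2C5:
  Row 2 already contains {2, 3, 5, 6, 7, 8}.
  Column 5 already contains {2, 3, 4, 5, 6, 9}.
  Its 3×3 block (box 2) already contains {2, 3, 4, 5, 6, 7, 8, 9}.
  The only value from 1–9 not eliminated is 1, so R2C5 = 1.
For R5C9:
  Consider where 5 can go in row 5.
  R5C1 is out (column 1 already has a 5).
  R5C5 is out (column 5 already has a 5).
  So the only cell in row 5 that can hold 5 is R5C9.
  So R5C9 = 5.

9,1,5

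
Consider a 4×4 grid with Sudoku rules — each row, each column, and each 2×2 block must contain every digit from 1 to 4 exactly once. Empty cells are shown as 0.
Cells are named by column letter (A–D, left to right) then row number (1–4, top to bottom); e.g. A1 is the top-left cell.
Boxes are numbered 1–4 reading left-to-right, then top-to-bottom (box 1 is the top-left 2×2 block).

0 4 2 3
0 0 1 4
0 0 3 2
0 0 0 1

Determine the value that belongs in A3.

4

Cell A3 itself could take any of {1, 4} by direct elimination.
Consider where 4 can go in row 3.
B3 is out (column B already has a 4).
So the only cell in row 3 that can hold 4 is A3.
Therefore A3 = 4.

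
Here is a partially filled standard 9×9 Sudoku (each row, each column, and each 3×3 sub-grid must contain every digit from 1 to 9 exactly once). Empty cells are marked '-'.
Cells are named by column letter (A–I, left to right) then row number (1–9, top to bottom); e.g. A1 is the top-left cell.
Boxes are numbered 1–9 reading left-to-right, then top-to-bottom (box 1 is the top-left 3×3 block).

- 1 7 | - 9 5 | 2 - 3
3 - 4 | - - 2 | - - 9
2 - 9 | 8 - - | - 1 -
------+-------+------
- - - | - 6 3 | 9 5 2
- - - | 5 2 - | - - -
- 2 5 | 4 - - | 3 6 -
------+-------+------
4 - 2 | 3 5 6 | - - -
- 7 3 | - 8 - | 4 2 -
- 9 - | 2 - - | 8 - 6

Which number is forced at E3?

Cell E3 itself could take any of {3, 4, 7} by direct elimination.
Consider where 3 can go in column E.
E2 is out (row 2 already has a 3).
E6 is out (row 6 already has a 3).
E9 is out (box 8 already has a 3).
So the only cell in column E that can hold 3 is E3.
Therefore E3 = 3.

3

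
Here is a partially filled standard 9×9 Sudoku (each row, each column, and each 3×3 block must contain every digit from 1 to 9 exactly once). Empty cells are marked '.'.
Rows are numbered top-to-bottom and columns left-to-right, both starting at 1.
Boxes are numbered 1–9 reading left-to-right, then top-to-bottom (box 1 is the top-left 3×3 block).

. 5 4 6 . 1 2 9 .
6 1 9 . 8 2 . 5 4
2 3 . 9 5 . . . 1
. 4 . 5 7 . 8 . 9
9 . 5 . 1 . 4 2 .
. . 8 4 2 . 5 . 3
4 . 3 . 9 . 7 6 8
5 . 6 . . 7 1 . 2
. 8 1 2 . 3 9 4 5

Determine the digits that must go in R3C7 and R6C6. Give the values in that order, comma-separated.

6,9

For R3C7:
  Row 3 already contains {1, 2, 3, 5, 9}.
  Column 7 already contains {1, 2, 4, 5, 7, 8, 9}.
  Its 3×3 block (box 3) already contains {1, 2, 4, 5, 9}.
  The only value from 1–9 not eliminated is 6, so R3C7 = 6.
For R6C6:
  Consider where 9 can go in box 5.
  R4C6 is out (row 4 already has a 9).
  R5C4 is out (row 5 already has a 9).
  R5C6 is out (row 5 already has a 9).
  So the only cell in box 5 that can hold 9 is R6C6.
  So R6C6 = 9.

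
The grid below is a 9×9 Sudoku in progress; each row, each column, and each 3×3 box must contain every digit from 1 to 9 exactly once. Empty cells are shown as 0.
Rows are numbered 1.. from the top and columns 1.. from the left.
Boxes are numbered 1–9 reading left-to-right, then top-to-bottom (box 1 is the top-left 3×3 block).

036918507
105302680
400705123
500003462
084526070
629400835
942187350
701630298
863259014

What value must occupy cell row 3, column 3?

8

Row 3 already contains {1, 2, 3, 4, 5, 7}.
Column 3 already contains {1, 2, 3, 4, 5, 6, 9}.
Its 3×3 block (box 1) already contains {1, 3, 4, 5, 6}.
The only value from 1–9 not eliminated is 8, so row 3, column 3 = 8.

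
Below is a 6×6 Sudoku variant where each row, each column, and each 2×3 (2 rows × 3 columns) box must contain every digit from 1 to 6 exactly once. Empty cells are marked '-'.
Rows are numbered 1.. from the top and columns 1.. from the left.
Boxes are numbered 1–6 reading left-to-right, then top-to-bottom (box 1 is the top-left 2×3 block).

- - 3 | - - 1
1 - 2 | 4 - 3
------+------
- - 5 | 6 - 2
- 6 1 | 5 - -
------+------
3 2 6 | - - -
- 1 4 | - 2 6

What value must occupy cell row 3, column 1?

4

Row 3 already contains {2, 5, 6}.
Column 1 already contains {1, 3}.
Its 2×3 block (box 3) already contains {1, 5, 6}.
The only value from 1–6 not eliminated is 4, so row 3, column 1 = 4.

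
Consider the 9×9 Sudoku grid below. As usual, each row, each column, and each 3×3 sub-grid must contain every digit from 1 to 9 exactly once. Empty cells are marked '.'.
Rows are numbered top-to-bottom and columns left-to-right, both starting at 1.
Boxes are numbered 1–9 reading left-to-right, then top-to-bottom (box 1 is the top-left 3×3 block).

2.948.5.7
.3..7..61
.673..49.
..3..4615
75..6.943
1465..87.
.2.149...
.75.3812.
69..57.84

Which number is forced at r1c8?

3

Row 1 already contains {2, 4, 5, 7, 8, 9}.
Column 8 already contains {1, 2, 4, 6, 7, 8, 9}.
Its 3×3 block (box 3) already contains {1, 4, 5, 6, 7, 9}.
The only value from 1–9 not eliminated is 3, so r1c8 = 3.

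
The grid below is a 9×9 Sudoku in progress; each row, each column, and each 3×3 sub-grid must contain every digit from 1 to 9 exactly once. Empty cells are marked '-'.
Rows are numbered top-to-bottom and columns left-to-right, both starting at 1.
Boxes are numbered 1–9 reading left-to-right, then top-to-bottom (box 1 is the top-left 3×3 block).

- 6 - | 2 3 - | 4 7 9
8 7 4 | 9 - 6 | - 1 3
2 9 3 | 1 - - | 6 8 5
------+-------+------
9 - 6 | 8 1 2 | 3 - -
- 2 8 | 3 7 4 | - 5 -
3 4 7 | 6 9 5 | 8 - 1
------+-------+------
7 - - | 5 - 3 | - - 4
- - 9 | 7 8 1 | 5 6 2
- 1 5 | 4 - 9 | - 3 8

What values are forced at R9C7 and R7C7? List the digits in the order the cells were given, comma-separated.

For R9C7:
  Row 9 already contains {1, 3, 4, 5, 8, 9}.
  Column 7 already contains {3, 4, 5, 6, 8}.
  Its 3×3 block (box 9) already contains {2, 3, 4, 5, 6, 8}.
  The only value from 1–9 not eliminated is 7, so R9C7 = 7.
For R7C7:
  Consider where 1 can go in row 7.
  R7C2 is out (column 2 already has a 1).
  R7C3 is out (box 7 already has a 1).
  R7C5 is out (column 5 already has a 1).
  R7C8 is out (column 8 already has a 1).
  So the only cell in row 7 that can hold 1 is R7C7.
  So R7C7 = 1.

7,1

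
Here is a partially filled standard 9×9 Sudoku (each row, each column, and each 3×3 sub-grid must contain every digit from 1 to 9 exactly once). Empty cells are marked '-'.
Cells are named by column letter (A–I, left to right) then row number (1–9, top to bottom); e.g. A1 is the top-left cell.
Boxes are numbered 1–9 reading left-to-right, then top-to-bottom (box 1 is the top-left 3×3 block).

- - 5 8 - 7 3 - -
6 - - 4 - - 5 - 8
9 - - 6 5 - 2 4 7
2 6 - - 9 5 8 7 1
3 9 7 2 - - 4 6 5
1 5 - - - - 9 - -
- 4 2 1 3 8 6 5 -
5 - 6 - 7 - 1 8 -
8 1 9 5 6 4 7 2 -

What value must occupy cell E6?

Cell E6 itself could take any of {4, 8} by direct elimination.
Consider where 4 can go in box 5.
D4 is out (column D already has a 4).
E5 is out (row 5 already has a 4).
F5 is out (row 5 already has a 4).
D6 is out (column D already has a 4).
F6 is out (column F already has a 4).
So the only cell in box 5 that can hold 4 is E6.
Therefore E6 = 4.

4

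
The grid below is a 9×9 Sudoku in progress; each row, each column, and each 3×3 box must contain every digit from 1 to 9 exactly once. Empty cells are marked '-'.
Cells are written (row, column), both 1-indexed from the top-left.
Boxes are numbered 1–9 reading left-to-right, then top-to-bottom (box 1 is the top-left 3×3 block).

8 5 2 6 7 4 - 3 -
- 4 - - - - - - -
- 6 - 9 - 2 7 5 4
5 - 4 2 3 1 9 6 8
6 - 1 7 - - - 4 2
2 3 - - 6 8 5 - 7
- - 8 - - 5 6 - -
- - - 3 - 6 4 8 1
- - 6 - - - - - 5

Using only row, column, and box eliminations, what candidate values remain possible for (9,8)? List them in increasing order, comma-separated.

2,7,9

Row 9 already contains {5, 6}.
Column 8 already contains {3, 4, 5, 6, 8}.
Its 3×3 block (box 9) already contains {1, 4, 5, 6, 8}.
Removing those from 1–9 leaves {2, 7, 9} as the candidates for (9,8).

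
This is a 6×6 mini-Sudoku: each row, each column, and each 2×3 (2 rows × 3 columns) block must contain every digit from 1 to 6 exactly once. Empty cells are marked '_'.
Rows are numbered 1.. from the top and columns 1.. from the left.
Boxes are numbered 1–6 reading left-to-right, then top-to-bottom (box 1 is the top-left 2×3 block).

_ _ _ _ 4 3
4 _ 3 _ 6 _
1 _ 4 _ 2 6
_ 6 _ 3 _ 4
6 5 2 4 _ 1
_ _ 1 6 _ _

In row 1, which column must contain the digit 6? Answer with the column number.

Consider where 6 can go in row 1.
row 1, column 1 is out (column 1 already has a 6).
row 1, column 2 is out (column 2 already has a 6).
row 1, column 4 is out (column 4 already has a 6).
So the only cell in row 1 that can hold 6 is row 1, column 3.
That is column 3.

3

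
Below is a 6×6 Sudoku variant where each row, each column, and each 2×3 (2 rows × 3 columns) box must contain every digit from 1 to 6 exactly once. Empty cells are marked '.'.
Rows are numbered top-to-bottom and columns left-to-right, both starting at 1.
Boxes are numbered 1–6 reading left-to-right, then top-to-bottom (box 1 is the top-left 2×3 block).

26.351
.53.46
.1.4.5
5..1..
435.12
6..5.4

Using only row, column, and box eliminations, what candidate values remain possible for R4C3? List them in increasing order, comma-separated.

2,4,6

Row 4 already contains {1, 5}.
Column 3 already contains {3, 5}.
Its 2×3 block (box 3) already contains {1, 5}.
Removing those from 1–6 leaves {2, 4, 6} as the candidates for R4C3.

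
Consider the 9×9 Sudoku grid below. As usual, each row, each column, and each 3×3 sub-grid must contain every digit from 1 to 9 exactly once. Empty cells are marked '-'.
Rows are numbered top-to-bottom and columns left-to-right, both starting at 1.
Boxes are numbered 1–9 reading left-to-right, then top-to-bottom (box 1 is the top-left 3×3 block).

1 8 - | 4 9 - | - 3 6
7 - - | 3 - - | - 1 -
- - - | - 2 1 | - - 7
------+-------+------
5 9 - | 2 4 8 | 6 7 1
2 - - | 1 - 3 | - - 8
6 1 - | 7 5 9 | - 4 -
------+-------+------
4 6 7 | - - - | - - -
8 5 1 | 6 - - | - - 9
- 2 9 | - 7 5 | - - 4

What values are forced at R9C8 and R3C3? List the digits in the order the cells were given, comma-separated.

For R9C8:
  Consider where 6 can go in box 9.
  R7C7 is out (row 7 already has a 6). R7C8 is out (row 7 already has a 6). R7C9 is out (row 7 already has a 6). R8C7 is out (row 8 already has a 6). The remaining empty cells in box 9 are similarly blocked.
  So the only cell in box 9 that can hold 6 is R9C8.
  So R9C8 = 6.
For R3C3:
  Consider where 6 can go in row 3.
  R3C1 is out (column 1 already has a 6).
  R3C2 is out (column 2 already has a 6).
  R3C4 is out (column 4 already has a 6).
  R3C7 is out (column 7 already has a 6).
  R3C8 is out (box 3 already has a 6).
  So the only cell in row 3 that can hold 6 is R3C3.
  So R3C3 = 6.

6,6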